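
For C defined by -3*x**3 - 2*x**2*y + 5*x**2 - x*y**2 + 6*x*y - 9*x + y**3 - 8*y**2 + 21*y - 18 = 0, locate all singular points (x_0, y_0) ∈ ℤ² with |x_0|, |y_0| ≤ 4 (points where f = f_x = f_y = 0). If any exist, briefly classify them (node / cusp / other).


Singular points: {(0, 3)}; classification: node.

Compute partial derivatives:
  f_x = -9*x**2 - 4*x*y + 10*x - y**2 + 6*y - 9.
  f_y = -2*x**2 - 2*x*y + 6*x + 3*y**2 - 16*y + 21.
Scan x_0 ∈ {−4, ..., 4}. For each x_0, f_y(x_0, y) is a polynomial in y; find its integer roots y ∈ {−4, ..., 4}, then test f_x and f at those candidates.
  x = -4: f_y(-4, y) = 3*y**2 - 8*y - 35; no integer root y with |y| ≤ 4.
  x = -3: f_y(-3, y) = 3*y**2 - 10*y - 15; no integer root y with |y| ≤ 4.
  x = -2: f_y(-2, y) = 3*y**2 - 12*y + 1; no integer root y with |y| ≤ 4.
  x = -1: f_y(-1, y) = 3*y**2 - 14*y + 13; no integer root y with |y| ≤ 4.
  x = 0: f_y(0, y) = 3*y**2 - 16*y + 21; vanishes at y ∈ {3}. (0, 3): f_x = 0, f = 0 — SINGULAR.
  x = 1: f_y(1, y) = 3*y**2 - 18*y + 25; no integer root y with |y| ≤ 4.
  x = 2: f_y(2, y) = 3*y**2 - 20*y + 25; no integer root y with |y| ≤ 4.
  x = 3: f_y(3, y) = 3*y**2 - 22*y + 21; no integer root y with |y| ≤ 4.
  x = 4: f_y(4, y) = 3*y**2 - 24*y + 13; no integer root y with |y| ≤ 4.
Only singular point on the grid: (0, 3).
Classify: substitute x = 0 + u, y = 3 + v and expand: f = -3*u**3 - 2*u**2*v - u**2 - u*v**2 + v**3 + v**2.
No constant or linear terms (consistent with a singular point). Quadratic part: -u**2 + v**2. Cubic part: -3*u**3 - 2*u**2*v - u*v**2 + v**3.
The quadratic part v**2 - u**2 = (v − u)(v + u) splits into two distinct linear factors, so there are two distinct tangent lines y − 3 = ±(x − 0) — this is a node (ordinary double point).
Classification: node.


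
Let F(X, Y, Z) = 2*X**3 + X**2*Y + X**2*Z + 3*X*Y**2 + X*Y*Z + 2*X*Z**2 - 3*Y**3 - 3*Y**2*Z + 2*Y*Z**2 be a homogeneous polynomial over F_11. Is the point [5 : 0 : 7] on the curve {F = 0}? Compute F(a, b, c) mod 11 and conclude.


F(5,0,7) ≡ 2 (mod 11); P is NOT on the curve.

Evaluate F(5, 0, 7) term-by-term (mod 11).
  2*X**3 ↦ 2·125·1·1 = 250
  X**2*Y ↦ 1·25·0·1 = 0
  X**2*Z ↦ 1·25·1·7 = 175
  3*X*Y**2 ↦ 3·5·0·1 = 0
  X*Y*Z ↦ 1·5·0·7 = 0
  2*X*Z**2 ↦ 2·5·1·49 = 490
  -3*Y**3 ↦ -3·1·0·1 = 0
  -3*Y**2*Z ↦ -3·1·0·7 = 0
  2*Y*Z**2 ↦ 2·1·0·49 = 0
Sum: F(5, 0, 7) = (250) + (0) + (175) + (0) + (0) + (490) + (0) + (0) + (0) = 915.
Reducing mod 11: 915 ≡ 2 (mod 11).
Since F(a, b, c) ≡ 2 ≠ 0 (mod 11), P does NOT lie on the curve.


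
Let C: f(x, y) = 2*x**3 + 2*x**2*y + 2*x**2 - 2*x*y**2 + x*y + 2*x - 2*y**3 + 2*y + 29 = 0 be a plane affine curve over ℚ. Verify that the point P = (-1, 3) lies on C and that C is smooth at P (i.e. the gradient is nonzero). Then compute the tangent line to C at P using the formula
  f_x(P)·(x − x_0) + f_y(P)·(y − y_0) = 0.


Tangent line at P: -23*x - 39*y + 94 = 0.

Step 1: f(-1, 3) = 0, so P lies on C.
Step 2: partial derivatives
  f_x(x, y) = 6*x**2 + 4*x*y + 4*x - 2*y**2 + y + 2, f_y(x, y) = 2*x**2 - 4*x*y + x - 6*y**2 + 2.
  f_x(P) = -23, f_y(P) = -39 (gradient nonzero, so P is smooth).
Step 3: tangent line at P: -23·(x − -1) + -39·(y − 3) = 0.
Expanding: -23*x - 39*y + 94 = 0.


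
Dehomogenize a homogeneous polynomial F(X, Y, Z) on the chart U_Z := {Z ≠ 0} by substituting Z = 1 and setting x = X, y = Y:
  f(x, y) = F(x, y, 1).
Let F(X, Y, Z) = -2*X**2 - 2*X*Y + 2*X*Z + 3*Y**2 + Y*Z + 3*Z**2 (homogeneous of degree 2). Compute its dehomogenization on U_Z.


f(x, y) = -2*x**2 - 2*x*y + 2*x + 3*y**2 + y + 3

On U_Z we set Z = 1. Each monomial c·X^i·Y^j·Z^k in F becomes c·x^i·y^j·1^k = c·x^i·y^j.
Substituting Z = 1: F(X, Y, 1) = -2*x**2 - 2*x*y + 2*x + 3*y**2 + y + 3.
Note: deg(f) ≤ deg(F) = 2; strict inequality happens when F is divisible by Z (lost terms).


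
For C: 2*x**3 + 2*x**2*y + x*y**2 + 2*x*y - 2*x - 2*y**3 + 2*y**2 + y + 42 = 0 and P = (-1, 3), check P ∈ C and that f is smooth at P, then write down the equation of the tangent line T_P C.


Tangent line at P: 7*x - 47*y + 148 = 0.

Step 1: f(-1, 3) = 0, so P lies on C.
Step 2: partial derivatives
  f_x(x, y) = 6*x**2 + 4*x*y + y**2 + 2*y - 2, f_y(x, y) = 2*x**2 + 2*x*y + 2*x - 6*y**2 + 4*y + 1.
  f_x(P) = 7, f_y(P) = -47 (gradient nonzero, so P is smooth).
Step 3: tangent line at P: 7·(x − -1) + -47·(y − 3) = 0.
Expanding: 7*x - 47*y + 148 = 0.


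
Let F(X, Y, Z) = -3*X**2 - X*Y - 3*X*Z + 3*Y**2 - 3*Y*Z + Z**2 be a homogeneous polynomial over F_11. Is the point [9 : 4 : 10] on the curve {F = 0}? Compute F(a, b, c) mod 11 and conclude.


F(9,4,10) ≡ 7 (mod 11); P is NOT on the curve.

Evaluate F(9, 4, 10) term-by-term (mod 11).
  -3*X**2 ↦ -3·81·1·1 = -243
  -X*Y ↦ -1·9·4·1 = -36
  -3*X*Z ↦ -3·9·1·10 = -270
  3*Y**2 ↦ 3·1·16·1 = 48
  -3*Y*Z ↦ -3·1·4·10 = -120
  Z**2 ↦ 1·1·1·100 = 100
Sum: F(9, 4, 10) = (-243) + (-36) + (-270) + (48) + (-120) + (100) = -521.
Reducing mod 11: -521 ≡ 7 (mod 11).
Since F(a, b, c) ≡ 7 ≠ 0 (mod 11), P does NOT lie on the curve.


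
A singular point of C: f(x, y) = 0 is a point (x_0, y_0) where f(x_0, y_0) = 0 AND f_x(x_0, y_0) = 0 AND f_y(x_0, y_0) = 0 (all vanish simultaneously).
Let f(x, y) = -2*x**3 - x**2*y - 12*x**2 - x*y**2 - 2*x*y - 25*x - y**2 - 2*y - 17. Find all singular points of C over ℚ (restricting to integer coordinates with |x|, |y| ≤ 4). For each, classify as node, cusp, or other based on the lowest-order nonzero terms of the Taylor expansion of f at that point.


Singular points: {(-2, 1)}; classification: node.

Compute partial derivatives:
  f_x = -6*x**2 - 2*x*y - 24*x - y**2 - 2*y - 25.
  f_y = -x**2 - 2*x*y - 2*x - 2*y - 2.
Scan x_0 ∈ {−4, ..., 4}. For each x_0, f_y(x_0, y) is a polynomial in y; find its integer roots y ∈ {−4, ..., 4}, then test f_x and f at those candidates.
  x = -4: f_y(-4, y) = 6*y - 10; no integer root y with |y| ≤ 4.
  x = -3: f_y(-3, y) = 4*y - 5; no integer root y with |y| ≤ 4.
  x = -2: f_y(-2, y) = 2*y - 2; vanishes at y ∈ {1}. (-2, 1): f_x = 0, f = 0 — SINGULAR.
  x = -1: f_y(-1, y) = -1; no integer root y with |y| ≤ 4.
  x = 0: f_y(0, y) = -2*y - 2; vanishes at y ∈ {-1}. (0, -1): f_x = -24 ≠ 0.
  x = 1: f_y(1, y) = -4*y - 5; no integer root y with |y| ≤ 4.
  x = 2: f_y(2, y) = -6*y - 10; no integer root y with |y| ≤ 4.
  x = 3: f_y(3, y) = -8*y - 17; no integer root y with |y| ≤ 4.
  x = 4: f_y(4, y) = -10*y - 26; no integer root y with |y| ≤ 4.
Only singular point on the grid: (-2, 1).
Classify: substitute x = -2 + u, y = 1 + v and expand: f = -2*u**3 - u**2*v - u**2 - u*v**2 + v**2.
No constant or linear terms (consistent with a singular point). Quadratic part: -u**2 + v**2. Cubic part: -2*u**3 - u**2*v - u*v**2.
The quadratic part v**2 - u**2 = (v − u)(v + u) splits into two distinct linear factors, so there are two distinct tangent lines y − 1 = ±(x − -2) — this is a node (ordinary double point).
Classification: node.


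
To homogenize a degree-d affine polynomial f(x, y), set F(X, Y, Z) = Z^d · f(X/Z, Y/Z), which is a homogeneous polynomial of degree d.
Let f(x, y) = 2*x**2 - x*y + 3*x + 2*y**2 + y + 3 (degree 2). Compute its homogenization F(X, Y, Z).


F(X, Y, Z) = 2*X**2 - X*Y + 3*X*Z + 2*Y**2 + Y*Z + 3*Z**2

deg(f) = 2.
Substitute x = X/Z, y = Y/Z into f, then multiply by Z^2.
  monomial 2·x^2·y^0 ↦ 2·X^2·Y^0·Z^0.
  monomial -1·x^1·y^1 ↦ -1·X^1·Y^1·Z^0.
  monomial 3·x^1·y^0 ↦ 3·X^1·Y^0·Z^1.
  monomial 2·x^0·y^2 ↦ 2·X^0·Y^2·Z^0.
  monomial 1·x^0·y^1 ↦ 1·X^0·Y^1·Z^1.
  monomial 3·x^0·y^0 ↦ 3·X^0·Y^0·Z^2.
Collecting: F(X, Y, Z) = 2*X**2 - X*Y + 3*X*Z + 2*Y**2 + Y*Z + 3*Z**2.


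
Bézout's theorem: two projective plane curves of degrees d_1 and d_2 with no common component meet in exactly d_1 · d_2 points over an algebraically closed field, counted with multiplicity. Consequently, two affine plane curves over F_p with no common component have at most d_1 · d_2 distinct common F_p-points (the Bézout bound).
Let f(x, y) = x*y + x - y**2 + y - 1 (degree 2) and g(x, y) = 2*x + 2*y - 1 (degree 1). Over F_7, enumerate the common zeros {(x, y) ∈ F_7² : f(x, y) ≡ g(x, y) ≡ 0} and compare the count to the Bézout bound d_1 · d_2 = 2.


Common zeros: ∅; count = 0; Bézout bound = 2.

deg(f) = 2, deg(g) = 1, so Bézout bound = 2.
Scan x ∈ F_7. For each x, list the y ∈ F_7 with f(x, y) ≡ 0 and those with g(x, y) ≡ 0 (mod 7); the common zeros in that column are the intersection.
  x = 0: f ≡ 0 at y ∈ {3, 5}; g ≡ 0 at y ∈ {4}; common: ∅.
  x = 1: f ≡ 0 at y ∈ {0, 2}; g ≡ 0 at y ∈ {3}; common: ∅.
  x = 2: f ≡ 0 at y ∈ ∅; g ≡ 0 at y ∈ {2}; common: ∅.
  x = 3: f ≡ 0 at y ∈ ∅; g ≡ 0 at y ∈ {1}; common: ∅.
  x = 4: f ≡ 0 at y ∈ {1, 4}; g ≡ 0 at y ∈ {0}; common: ∅.
  x = 5: f ≡ 0 at y ∈ ∅; g ≡ 0 at y ∈ {6}; common: ∅.
  x = 6: f ≡ 0 at y ∈ ∅; g ≡ 0 at y ∈ {5}; common: ∅.
Collecting: common zeros = ∅, so the count is 0.
Comparison with the Bézout bound: 0 ≤ 2 = deg(f)·deg(g), as expected for curves with no common component (the affine F_7-count falls short of the bound because intersections may lie at infinity, over extension fields, or carry multiplicity).


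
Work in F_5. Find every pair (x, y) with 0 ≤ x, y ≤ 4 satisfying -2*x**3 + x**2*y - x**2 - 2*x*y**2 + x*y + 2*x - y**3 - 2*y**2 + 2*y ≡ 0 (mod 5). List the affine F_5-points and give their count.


Affine F_5-points: {(0, 0), (2, 1), (4, 1), (4, 2)}; count = 4.

For each of the 25 pairs (x, y) ∈ F_5², evaluate f(x, y) mod 5. Record the zeros.
  x = 0: [0↦0, 1↦4, 2↦3, 3↦1, 4↦2]  zeros at y ∈ {0}
  x = 1: [0↦4, 1↦3, 2↦3, 3↦3, 4↦2]  zeros at y ∈ ∅
  x = 2: [0↦4, 1↦0, 2↦3, 3↦2, 4↦1]  zeros at y ∈ {1}
  x = 3: [0↦3, 1↦3, 2↦1, 3↦1, 4↦2]  zeros at y ∈ ∅
  x = 4: [0↦4, 1↦0, 2↦0, 3↦3, 4↦3]  zeros at y ∈ {1, 2}
Collecting zeros: affine points = {(0, 0), (2, 1), (4, 1), (4, 2)}.
Total count |C(F_5)_aff| = 4.


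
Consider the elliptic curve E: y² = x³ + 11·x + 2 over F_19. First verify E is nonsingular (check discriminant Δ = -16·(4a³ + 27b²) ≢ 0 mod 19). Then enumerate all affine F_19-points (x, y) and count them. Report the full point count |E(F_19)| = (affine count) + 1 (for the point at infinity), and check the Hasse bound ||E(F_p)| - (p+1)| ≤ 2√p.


Affine points = {(3, 9), (3, 10), (5, 7), (5, 12), (7, 2), (7, 17), (12, 0), (13, 9), (13, 10), (18, 3), (18, 16)}; affine count = 11; |E(F_19)| = 12.

Discriminant check: Δ ∝ 4a³ + 27b² = 4·11³ + 27·2² = 4·1331 + 27·4 ≡ 17 (mod 19). Nonzero ⇒ E is nonsingular.
For each x ∈ F_19, compute rhs = x³ + 11·x + 2 mod 19, then count y ∈ F_19 with y² ≡ rhs.
  x = 0: rhs = 2, matching y values: none (0 points).
  x = 1: rhs = 14, matching y values: none (0 points).
  x = 2: rhs = 13, matching y values: none (0 points).
  x = 3: rhs = 5, matching y values: 9, 10 (2 points).
  x = 4: rhs = 15, matching y values: none (0 points).
  x = 5: rhs = 11, matching y values: 7, 12 (2 points).
  x = 6: rhs = 18, matching y values: none (0 points).
  x = 7: rhs = 4, matching y values: 2, 17 (2 points).
  x = 8: rhs = 13, matching y values: none (0 points).
  x = 9: rhs = 13, matching y values: none (0 points).
  x = 10: rhs = 10, matching y values: none (0 points).
  x = 11: rhs = 10, matching y values: none (0 points).
  x = 12: rhs = 0, matching y values: 0 (1 points).
  x = 13: rhs = 5, matching y values: 9, 10 (2 points).
  x = 14: rhs = 12, matching y values: none (0 points).
  x = 15: rhs = 8, matching y values: none (0 points).
  x = 16: rhs = 18, matching y values: none (0 points).
  x = 17: rhs = 10, matching y values: none (0 points).
  x = 18: rhs = 9, matching y values: 3, 16 (2 points).
Total affine count: 11.
Full point count |E(F_19)| = 11 + 1 = 12.
Hasse bound: |12 − (19+1)| = |-8| = 8 ≤ 2√19 ≈ 8.7178 ✓.


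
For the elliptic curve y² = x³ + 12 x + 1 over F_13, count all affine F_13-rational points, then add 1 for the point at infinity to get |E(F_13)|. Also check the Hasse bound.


Affine points = {(0, 1), (0, 12), (1, 1), (1, 12), (3, 5), (3, 8), (4, 3), (4, 10), (5, 2), (5, 11), (6, 4), (6, 9), (7, 5), (7, 8), (10, 4), (10, 9), (12, 1), (12, 12)}; affine count = 18; |E(F_13)| = 19.

Discriminant check: Δ ∝ 4a³ + 27b² = 4·12³ + 27·1² = 4·1728 + 27·1 ≡ 10 (mod 13). Nonzero ⇒ E is nonsingular.
For each x ∈ F_13, compute rhs = x³ + 12·x + 1 mod 13, then count y ∈ F_13 with y² ≡ rhs.
  x = 0: rhs = 1, matching y values: 1, 12 (2 points).
  x = 1: rhs = 1, matching y values: 1, 12 (2 points).
  x = 2: rhs = 7, matching y values: none (0 points).
  x = 3: rhs = 12, matching y values: 5, 8 (2 points).
  x = 4: rhs = 9, matching y values: 3, 10 (2 points).
  x = 5: rhs = 4, matching y values: 2, 11 (2 points).
  x = 6: rhs = 3, matching y values: 4, 9 (2 points).
  x = 7: rhs = 12, matching y values: 5, 8 (2 points).
  x = 8: rhs = 11, matching y values: none (0 points).
  x = 9: rhs = 6, matching y values: none (0 points).
  x = 10: rhs = 3, matching y values: 4, 9 (2 points).
  x = 11: rhs = 8, matching y values: none (0 points).
  x = 12: rhs = 1, matching y values: 1, 12 (2 points).
Total affine count: 18.
Full point count |E(F_13)| = 18 + 1 = 19.
Hasse bound: |19 − (13+1)| = |5| = 5 ≤ 2√13 ≈ 7.2111 ✓.


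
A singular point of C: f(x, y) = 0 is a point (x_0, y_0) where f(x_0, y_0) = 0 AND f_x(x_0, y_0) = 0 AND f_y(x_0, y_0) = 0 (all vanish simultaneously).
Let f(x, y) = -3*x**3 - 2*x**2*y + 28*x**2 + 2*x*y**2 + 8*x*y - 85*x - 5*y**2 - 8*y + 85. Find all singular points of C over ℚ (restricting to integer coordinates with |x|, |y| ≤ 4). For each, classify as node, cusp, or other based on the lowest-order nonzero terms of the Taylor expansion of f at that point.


Singular points: {(3, 1)}; classification: node.

Compute partial derivatives:
  f_x = -9*x**2 - 4*x*y + 56*x + 2*y**2 + 8*y - 85.
  f_y = -2*x**2 + 4*x*y + 8*x - 10*y - 8.
Scan x_0 ∈ {−4, ..., 4}. For each x_0, f_y(x_0, y) is a polynomial in y; find its integer roots y ∈ {−4, ..., 4}, then test f_x and f at those candidates.
  x = -4: f_y(-4, y) = -26*y - 72; no integer root y with |y| ≤ 4.
  x = -3: f_y(-3, y) = -22*y - 50; no integer root y with |y| ≤ 4.
  x = -2: f_y(-2, y) = -18*y - 32; no integer root y with |y| ≤ 4.
  x = -1: f_y(-1, y) = -14*y - 18; no integer root y with |y| ≤ 4.
  x = 0: f_y(0, y) = -10*y - 8; no integer root y with |y| ≤ 4.
  x = 1: f_y(1, y) = -6*y - 2; no integer root y with |y| ≤ 4.
  x = 2: f_y(2, y) = -2*y; vanishes at y ∈ {0}. (2, 0): f_x = -9 ≠ 0.
  x = 3: f_y(3, y) = 2*y - 2; vanishes at y ∈ {1}. (3, 1): f_x = 0, f = 0 — SINGULAR.
  x = 4: f_y(4, y) = 6*y - 8; no integer root y with |y| ≤ 4.
Only singular point on the grid: (3, 1).
Classify: substitute x = 3 + u, y = 1 + v and expand: f = -3*u**3 - 2*u**2*v - u**2 + 2*u*v**2 + v**2.
No constant or linear terms (consistent with a singular point). Quadratic part: -u**2 + v**2. Cubic part: -3*u**3 - 2*u**2*v + 2*u*v**2.
The quadratic part v**2 - u**2 = (v − u)(v + u) splits into two distinct linear factors, so there are two distinct tangent lines y − 1 = ±(x − 3) — this is a node (ordinary double point).
Classification: node.


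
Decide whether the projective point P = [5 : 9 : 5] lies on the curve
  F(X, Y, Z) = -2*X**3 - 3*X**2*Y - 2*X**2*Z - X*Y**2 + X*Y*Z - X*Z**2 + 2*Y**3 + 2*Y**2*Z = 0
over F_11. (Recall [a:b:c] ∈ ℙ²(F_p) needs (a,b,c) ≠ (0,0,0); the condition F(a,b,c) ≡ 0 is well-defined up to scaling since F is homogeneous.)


F(5,9,5) ≡ 7 (mod 11); P is NOT on the curve.

Evaluate F(5, 9, 5) term-by-term (mod 11).
  -2*X**3 ↦ -2·125·1·1 = -250
  -3*X**2*Y ↦ -3·25·9·1 = -675
  -2*X**2*Z ↦ -2·25·1·5 = -250
  -X*Y**2 ↦ -1·5·81·1 = -405
  X*Y*Z ↦ 1·5·9·5 = 225
  -X*Z**2 ↦ -1·5·1·25 = -125
  2*Y**3 ↦ 2·1·729·1 = 1458
  2*Y**2*Z ↦ 2·1·81·5 = 810
Sum: F(5, 9, 5) = (-250) + (-675) + (-250) + (-405) + (225) + (-125) + (1458) + (810) = 788.
Reducing mod 11: 788 ≡ 7 (mod 11).
Since F(a, b, c) ≡ 7 ≠ 0 (mod 11), P does NOT lie on the curve.


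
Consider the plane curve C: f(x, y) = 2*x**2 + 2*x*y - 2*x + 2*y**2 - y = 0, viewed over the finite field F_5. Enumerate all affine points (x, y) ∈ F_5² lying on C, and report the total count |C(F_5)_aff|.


Affine F_5-points: {(0, 0), (0, 3), (1, 0), (1, 2), (3, 2), (3, 3)}; count = 6.

For each of the 25 pairs (x, y) ∈ F_5², evaluate f(x, y) mod 5. Record the zeros.
  x = 0: [0↦0, 1↦1, 2↦1, 3↦0, 4↦3]  zeros at y ∈ {0, 3}
  x = 1: [0↦0, 1↦3, 2↦0, 3↦1, 4↦1]  zeros at y ∈ {0, 2}
  x = 2: [0↦4, 1↦4, 2↦3, 3↦1, 4↦3]  zeros at y ∈ ∅
  x = 3: [0↦2, 1↦4, 2↦0, 3↦0, 4↦4]  zeros at y ∈ {2, 3}
  x = 4: [0↦4, 1↦3, 2↦1, 3↦3, 4↦4]  zeros at y ∈ ∅
Collecting zeros: affine points = {(0, 0), (0, 3), (1, 0), (1, 2), (3, 2), (3, 3)}.
Total count |C(F_5)_aff| = 6.


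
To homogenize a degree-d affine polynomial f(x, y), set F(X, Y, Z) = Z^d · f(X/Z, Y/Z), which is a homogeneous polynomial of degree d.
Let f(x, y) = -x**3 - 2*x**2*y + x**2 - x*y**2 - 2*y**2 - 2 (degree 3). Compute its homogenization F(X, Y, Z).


F(X, Y, Z) = -X**3 - 2*X**2*Y + X**2*Z - X*Y**2 - 2*Y**2*Z - 2*Z**3

deg(f) = 3.
Substitute x = X/Z, y = Y/Z into f, then multiply by Z^3.
  monomial -1·x^3·y^0 ↦ -1·X^3·Y^0·Z^0.
  monomial -2·x^2·y^1 ↦ -2·X^2·Y^1·Z^0.
  monomial 1·x^2·y^0 ↦ 1·X^2·Y^0·Z^1.
  monomial -1·x^1·y^2 ↦ -1·X^1·Y^2·Z^0.
  monomial -2·x^0·y^2 ↦ -2·X^0·Y^2·Z^1.
  monomial -2·x^0·y^0 ↦ -2·X^0·Y^0·Z^3.
Collecting: F(X, Y, Z) = -X**3 - 2*X**2*Y + X**2*Z - X*Y**2 - 2*Y**2*Z - 2*Z**3.


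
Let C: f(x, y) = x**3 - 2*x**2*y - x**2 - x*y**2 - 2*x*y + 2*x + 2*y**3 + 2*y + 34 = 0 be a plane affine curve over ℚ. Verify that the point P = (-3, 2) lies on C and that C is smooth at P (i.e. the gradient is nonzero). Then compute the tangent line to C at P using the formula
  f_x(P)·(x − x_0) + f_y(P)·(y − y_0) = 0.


Tangent line at P: 51*x + 26*y + 101 = 0.

Step 1: f(-3, 2) = 0, so P lies on C.
Step 2: partial derivatives
  f_x(x, y) = 3*x**2 - 4*x*y - 2*x - y**2 - 2*y + 2, f_y(x, y) = -2*x**2 - 2*x*y - 2*x + 6*y**2 + 2.
  f_x(P) = 51, f_y(P) = 26 (gradient nonzero, so P is smooth).
Step 3: tangent line at P: 51·(x − -3) + 26·(y − 2) = 0.
Expanding: 51*x + 26*y + 101 = 0.


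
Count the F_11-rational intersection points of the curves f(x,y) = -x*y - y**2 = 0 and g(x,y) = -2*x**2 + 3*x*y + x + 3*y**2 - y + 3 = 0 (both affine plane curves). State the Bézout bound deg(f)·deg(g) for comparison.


Common zeros: {(7, 0), (10, 0)}; count = 2; Bézout bound = 4.

deg(f) = 2, deg(g) = 2, so Bézout bound = 4.
Scan x ∈ F_11. For each x, list the y ∈ F_11 with f(x, y) ≡ 0 and those with g(x, y) ≡ 0 (mod 11); the common zeros in that column are the intersection.
  x = 0: f ≡ 0 at y ∈ {0}; g ≡ 0 at y ∈ {7, 8}; common: ∅.
  x = 1: f ≡ 0 at y ∈ {0, 10}; g ≡ 0 at y ∈ ∅; common: ∅.
  x = 2: f ≡ 0 at y ∈ {0, 9}; g ≡ 0 at y ∈ ∅; common: ∅.
  x = 3: f ≡ 0 at y ∈ {0, 8}; g ≡ 0 at y ∈ ∅; common: ∅.
  x = 4: f ≡ 0 at y ∈ {0, 7}; g ≡ 0 at y ∈ {1, 10}; common: ∅.
  x = 5: f ≡ 0 at y ∈ {0, 6}; g ≡ 0 at y ∈ ∅; common: ∅.
  x = 6: f ≡ 0 at y ∈ {0, 5}; g ≡ 0 at y ∈ {10}; common: ∅.
  x = 7: f ≡ 0 at y ∈ {0, 4}; g ≡ 0 at y ∈ {0, 8}; common: {0}.
  x = 8: f ≡ 0 at y ∈ {0, 3}; g ≡ 0 at y ∈ ∅; common: ∅.
  x = 9: f ≡ 0 at y ∈ {0, 2}; g ≡ 0 at y ∈ {1, 5}; common: ∅.
  x = 10: f ≡ 0 at y ∈ {0, 1}; g ≡ 0 at y ∈ {0, 5}; common: {0}.
Collecting: common zeros = {(7, 0), (10, 0)}, so the count is 2.
Comparison with the Bézout bound: 2 ≤ 4 = deg(f)·deg(g), as expected for curves with no common component (the affine F_11-count falls short of the bound because intersections may lie at infinity, over extension fields, or carry multiplicity).


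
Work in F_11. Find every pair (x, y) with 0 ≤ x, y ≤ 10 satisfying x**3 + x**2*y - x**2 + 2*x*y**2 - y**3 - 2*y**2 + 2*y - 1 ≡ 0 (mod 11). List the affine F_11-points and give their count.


Affine F_11-points: {(2, 10), (3, 6), (3, 10), (4, 2), (5, 0), (7, 8), (8, 2), (8, 10), (9, 2)}; count = 9.

For each of the 121 pairs (x, y) ∈ F_11², evaluate f(x, y) mod 11. Record the zeros.
  x = 0: [0↦10, 1↦9, 2↦9, 3↦4, 4↦10, 5↦10, 6↦9, 7↦1, 8↦2, 9↦6, 10↦7]  zeros at y ∈ ∅
  x = 1: [0↦10, 1↦1, 2↦8, 3↦3, 4↦2, 5↦10, 6↦10, 7↦7, 8↦6, 9↦1, 10↦8]  zeros at y ∈ ∅
  x = 2: [0↦3, 1↦10, 2↦4, 3↦1, 4↦6, 5↦2, 6↦5, 7↦9, 8↦8, 9↦7, 10↦0]  zeros at y ∈ {10}
  x = 3: [0↦6, 1↦9, 2↦3, 3↦4, 4↦6, 5↦3, 6↦0, 7↦2, 8↦3, 9↦8, 10↦0]  zeros at y ∈ {6, 10}
  x = 4: [0↦3, 1↦4, 2↦0, 3↦7, 4↦8, 5↦8, 6↦1, 7↦3, 8↦8, 9↦10, 10↦3]  zeros at y ∈ {2}
  x = 5: [0↦0, 1↦1, 2↦1, 3↦5, 4↦7, 5↦1, 6↦3, 7↦7, 8↦7, 9↦8, 10↦4]  zeros at y ∈ {0}
  x = 6: [0↦3, 1↦6, 2↦1, 3↦4, 4↦9, 5↦10, 6↦1, 7↦9, 8↦6, 9↦8, 10↦9]  zeros at y ∈ ∅
  x = 7: [0↦7, 1↦3, 2↦6, 3↦10, 4↦9, 5↦8, 6↦1, 7↦4, 8↦0, 9↦5, 10↦2]  zeros at y ∈ {8}
  x = 8: [0↦7, 1↦9, 2↦0, 3↦7, 4↦2, 5↦1, 6↦9, 7↦9, 8↦6, 9↦5, 10↦0]  zeros at y ∈ {2, 10}
  x = 9: [0↦9, 1↦8, 2↦0, 3↦1, 4↦5, 5↦6, 6↦9, 7↦8, 8↦8, 9↦3, 10↦9]  zeros at y ∈ {2}
  x = 10: [0↦8, 1↦6, 2↦1, 3↦9, 4↦2, 5↦7, 6↦7, 7↦7, 8↦1, 9↦5, 10↦2]  zeros at y ∈ ∅
Collecting zeros: affine points = {(2, 10), (3, 6), (3, 10), (4, 2), (5, 0), (7, 8), (8, 2), (8, 10), (9, 2)}.
Total count |C(F_11)_aff| = 9.


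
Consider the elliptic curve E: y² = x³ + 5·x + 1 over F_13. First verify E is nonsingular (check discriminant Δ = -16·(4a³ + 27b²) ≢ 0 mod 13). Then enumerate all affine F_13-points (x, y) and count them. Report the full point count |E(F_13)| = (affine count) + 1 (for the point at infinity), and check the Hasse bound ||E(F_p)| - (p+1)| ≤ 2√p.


Affine points = {(0, 1), (0, 12), (3, 2), (3, 11), (6, 0), (11, 3), (11, 10)}; affine count = 7; |E(F_13)| = 8.

Discriminant check: Δ ∝ 4a³ + 27b² = 4·5³ + 27·1² = 4·125 + 27·1 ≡ 7 (mod 13). Nonzero ⇒ E is nonsingular.
For each x ∈ F_13, compute rhs = x³ + 5·x + 1 mod 13, then count y ∈ F_13 with y² ≡ rhs.
  x = 0: rhs = 1, matching y values: 1, 12 (2 points).
  x = 1: rhs = 7, matching y values: none (0 points).
  x = 2: rhs = 6, matching y values: none (0 points).
  x = 3: rhs = 4, matching y values: 2, 11 (2 points).
  x = 4: rhs = 7, matching y values: none (0 points).
  x = 5: rhs = 8, matching y values: none (0 points).
  x = 6: rhs = 0, matching y values: 0 (1 points).
  x = 7: rhs = 2, matching y values: none (0 points).
  x = 8: rhs = 7, matching y values: none (0 points).
  x = 9: rhs = 8, matching y values: none (0 points).
  x = 10: rhs = 11, matching y values: none (0 points).
  x = 11: rhs = 9, matching y values: 3, 10 (2 points).
  x = 12: rhs = 8, matching y values: none (0 points).
Total affine count: 7.
Full point count |E(F_13)| = 7 + 1 = 8.
Hasse bound: |8 − (13+1)| = |-6| = 6 ≤ 2√13 ≈ 7.2111 ✓.


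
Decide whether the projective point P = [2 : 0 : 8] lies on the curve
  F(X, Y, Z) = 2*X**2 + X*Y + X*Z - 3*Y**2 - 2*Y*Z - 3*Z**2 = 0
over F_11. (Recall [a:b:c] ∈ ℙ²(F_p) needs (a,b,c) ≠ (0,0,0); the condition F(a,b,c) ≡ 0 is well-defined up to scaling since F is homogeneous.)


F(2,0,8) ≡ 8 (mod 11); P is NOT on the curve.

Evaluate F(2, 0, 8) term-by-term (mod 11).
  2*X**2 ↦ 2·4·1·1 = 8
  X*Y ↦ 1·2·0·1 = 0
  X*Z ↦ 1·2·1·8 = 16
  -3*Y**2 ↦ -3·1·0·1 = 0
  -2*Y*Z ↦ -2·1·0·8 = 0
  -3*Z**2 ↦ -3·1·1·64 = -192
Sum: F(2, 0, 8) = (8) + (0) + (16) + (0) + (0) + (-192) = -168.
Reducing mod 11: -168 ≡ 8 (mod 11).
Since F(a, b, c) ≡ 8 ≠ 0 (mod 11), P does NOT lie on the curve.


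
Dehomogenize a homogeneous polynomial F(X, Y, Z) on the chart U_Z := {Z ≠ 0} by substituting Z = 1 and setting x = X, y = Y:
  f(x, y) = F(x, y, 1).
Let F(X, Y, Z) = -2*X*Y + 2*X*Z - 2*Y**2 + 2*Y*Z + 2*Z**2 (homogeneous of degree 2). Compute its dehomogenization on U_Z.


f(x, y) = -2*x*y + 2*x - 2*y**2 + 2*y + 2

On U_Z we set Z = 1. Each monomial c·X^i·Y^j·Z^k in F becomes c·x^i·y^j·1^k = c·x^i·y^j.
Substituting Z = 1: F(X, Y, 1) = -2*x*y + 2*x - 2*y**2 + 2*y + 2.
Note: deg(f) ≤ deg(F) = 2; strict inequality happens when F is divisible by Z (lost terms).


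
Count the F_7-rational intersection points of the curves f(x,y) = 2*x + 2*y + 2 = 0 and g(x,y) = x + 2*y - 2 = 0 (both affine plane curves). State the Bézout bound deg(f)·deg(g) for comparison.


Common zeros: {(3, 3)}; count = 1; Bézout bound = 1.

deg(f) = 1, deg(g) = 1, so Bézout bound = 1.
Scan x ∈ F_7. For each x, list the y ∈ F_7 with f(x, y) ≡ 0 and those with g(x, y) ≡ 0 (mod 7); the common zeros in that column are the intersection.
  x = 0: f ≡ 0 at y ∈ {6}; g ≡ 0 at y ∈ {1}; common: ∅.
  x = 1: f ≡ 0 at y ∈ {5}; g ≡ 0 at y ∈ {4}; common: ∅.
  x = 2: f ≡ 0 at y ∈ {4}; g ≡ 0 at y ∈ {0}; common: ∅.
  x = 3: f ≡ 0 at y ∈ {3}; g ≡ 0 at y ∈ {3}; common: {3}.
  x = 4: f ≡ 0 at y ∈ {2}; g ≡ 0 at y ∈ {6}; common: ∅.
  x = 5: f ≡ 0 at y ∈ {1}; g ≡ 0 at y ∈ {2}; common: ∅.
  x = 6: f ≡ 0 at y ∈ {0}; g ≡ 0 at y ∈ {5}; common: ∅.
Collecting: common zeros = {(3, 3)}, so the count is 1.
Comparison with the Bézout bound: 1 ≤ 1 = deg(f)·deg(g), as expected for curves with no common component (the bound is attained).


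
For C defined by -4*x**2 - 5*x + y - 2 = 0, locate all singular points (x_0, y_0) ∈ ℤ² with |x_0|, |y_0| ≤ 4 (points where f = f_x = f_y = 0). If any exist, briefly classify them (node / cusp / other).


No singular points in the scanned grid; C is smooth there.

Compute partial derivatives:
  f_x = -8*x - 5.
  f_y = 1.
f_y = 1 is a nonzero constant, so f_y never vanishes: no point (x, y) can satisfy f = f_x = f_y = 0. In particular no (x, y) ∈ {−4, ..., 4}² is singular; the curve is smooth.


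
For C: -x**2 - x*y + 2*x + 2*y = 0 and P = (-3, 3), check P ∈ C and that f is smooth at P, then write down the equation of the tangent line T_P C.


Tangent line at P: 5*x + 5*y = 0.

Step 1: f(-3, 3) = 0, so P lies on C.
Step 2: partial derivatives
  f_x(x, y) = -2*x - y + 2, f_y(x, y) = 2 - x.
  f_x(P) = 5, f_y(P) = 5 (gradient nonzero, so P is smooth).
Step 3: tangent line at P: 5·(x − -3) + 5·(y − 3) = 0.
Expanding: 5*x + 5*y = 0.


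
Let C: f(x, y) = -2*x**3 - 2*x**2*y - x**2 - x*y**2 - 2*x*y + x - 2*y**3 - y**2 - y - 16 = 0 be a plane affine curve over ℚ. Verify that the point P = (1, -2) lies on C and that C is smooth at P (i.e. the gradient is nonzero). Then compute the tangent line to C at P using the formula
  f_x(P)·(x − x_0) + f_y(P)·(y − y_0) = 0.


Tangent line at P: x - 21*y - 43 = 0.

Step 1: f(1, -2) = 0, so P lies on C.
Step 2: partial derivatives
  f_x(x, y) = -6*x**2 - 4*x*y - 2*x - y**2 - 2*y + 1, f_y(x, y) = -2*x**2 - 2*x*y - 2*x - 6*y**2 - 2*y - 1.
  f_x(P) = 1, f_y(P) = -21 (gradient nonzero, so P is smooth).
Step 3: tangent line at P: 1·(x − 1) + -21·(y − -2) = 0.
Expanding: x - 21*y - 43 = 0.


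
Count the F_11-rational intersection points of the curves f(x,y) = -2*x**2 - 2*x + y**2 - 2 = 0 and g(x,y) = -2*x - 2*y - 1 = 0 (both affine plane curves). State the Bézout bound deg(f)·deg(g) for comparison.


Common zeros: {(3, 2), (7, 9)}; count = 2; Bézout bound = 2.

deg(f) = 2, deg(g) = 1, so Bézout bound = 2.
Scan x ∈ F_11. For each x, list the y ∈ F_11 with f(x, y) ≡ 0 and those with g(x, y) ≡ 0 (mod 11); the common zeros in that column are the intersection.
  x = 0: f ≡ 0 at y ∈ ∅; g ≡ 0 at y ∈ {5}; common: ∅.
  x = 1: f ≡ 0 at y ∈ ∅; g ≡ 0 at y ∈ {4}; common: ∅.
  x = 2: f ≡ 0 at y ∈ {5, 6}; g ≡ 0 at y ∈ {3}; common: ∅.
  x = 3: f ≡ 0 at y ∈ {2, 9}; g ≡ 0 at y ∈ {2}; common: {2}.
  x = 4: f ≡ 0 at y ∈ {3, 8}; g ≡ 0 at y ∈ {1}; common: ∅.
  x = 5: f ≡ 0 at y ∈ ∅; g ≡ 0 at y ∈ {0}; common: ∅.
  x = 6: f ≡ 0 at y ∈ {3, 8}; g ≡ 0 at y ∈ {10}; common: ∅.
  x = 7: f ≡ 0 at y ∈ {2, 9}; g ≡ 0 at y ∈ {9}; common: {9}.
  x = 8: f ≡ 0 at y ∈ {5, 6}; g ≡ 0 at y ∈ {8}; common: ∅.
  x = 9: f ≡ 0 at y ∈ ∅; g ≡ 0 at y ∈ {7}; common: ∅.
  x = 10: f ≡ 0 at y ∈ ∅; g ≡ 0 at y ∈ {6}; common: ∅.
Collecting: common zeros = {(3, 2), (7, 9)}, so the count is 2.
Comparison with the Bézout bound: 2 ≤ 2 = deg(f)·deg(g), as expected for curves with no common component (the bound is attained).


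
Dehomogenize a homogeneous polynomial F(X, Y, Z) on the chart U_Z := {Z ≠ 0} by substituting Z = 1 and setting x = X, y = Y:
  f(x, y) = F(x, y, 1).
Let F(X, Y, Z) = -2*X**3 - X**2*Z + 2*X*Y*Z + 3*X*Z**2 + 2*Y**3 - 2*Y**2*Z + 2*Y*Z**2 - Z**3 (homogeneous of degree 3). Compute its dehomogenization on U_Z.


f(x, y) = -2*x**3 - x**2 + 2*x*y + 3*x + 2*y**3 - 2*y**2 + 2*y - 1

On U_Z we set Z = 1. Each monomial c·X^i·Y^j·Z^k in F becomes c·x^i·y^j·1^k = c·x^i·y^j.
Substituting Z = 1: F(X, Y, 1) = -2*x**3 - x**2 + 2*x*y + 3*x + 2*y**3 - 2*y**2 + 2*y - 1.
Note: deg(f) ≤ deg(F) = 3; strict inequality happens when F is divisible by Z (lost terms).


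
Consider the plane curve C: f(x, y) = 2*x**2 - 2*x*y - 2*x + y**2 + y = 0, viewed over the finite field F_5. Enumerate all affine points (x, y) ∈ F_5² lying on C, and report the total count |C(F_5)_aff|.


Affine F_5-points: {(0, 0), (0, 4), (1, 0), (1, 1)}; count = 4.

For each of the 25 pairs (x, y) ∈ F_5², evaluate f(x, y) mod 5. Record the zeros.
  x = 0: [0↦0, 1↦2, 2↦1, 3↦2, 4↦0]  zeros at y ∈ {0, 4}
  x = 1: [0↦0, 1↦0, 2↦2, 3↦1, 4↦2]  zeros at y ∈ {0, 1}
  x = 2: [0↦4, 1↦2, 2↦2, 3↦4, 4↦3]  zeros at y ∈ ∅
  x = 3: [0↦2, 1↦3, 2↦1, 3↦1, 4↦3]  zeros at y ∈ ∅
  x = 4: [0↦4, 1↦3, 2↦4, 3↦2, 4↦2]  zeros at y ∈ ∅
Collecting zeros: affine points = {(0, 0), (0, 4), (1, 0), (1, 1)}.
Total count |C(F_5)_aff| = 4.


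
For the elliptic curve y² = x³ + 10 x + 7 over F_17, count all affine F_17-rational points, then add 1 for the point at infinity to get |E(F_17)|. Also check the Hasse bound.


Affine points = {(1, 1), (1, 16), (2, 1), (2, 16), (3, 8), (3, 9), (4, 3), (4, 14), (8, 2), (8, 15), (10, 6), (10, 11), (12, 6), (12, 11), (14, 1), (14, 16), (15, 8), (15, 9), (16, 8), (16, 9)}; affine count = 20; |E(F_17)| = 21.

Discriminant check: Δ ∝ 4a³ + 27b² = 4·10³ + 27·7² = 4·1000 + 27·49 ≡ 2 (mod 17). Nonzero ⇒ E is nonsingular.
For each x ∈ F_17, compute rhs = x³ + 10·x + 7 mod 17, then count y ∈ F_17 with y² ≡ rhs.
  x = 0: rhs = 7, matching y values: none (0 points).
  x = 1: rhs = 1, matching y values: 1, 16 (2 points).
  x = 2: rhs = 1, matching y values: 1, 16 (2 points).
  x = 3: rhs = 13, matching y values: 8, 9 (2 points).
  x = 4: rhs = 9, matching y values: 3, 14 (2 points).
  x = 5: rhs = 12, matching y values: none (0 points).
  x = 6: rhs = 11, matching y values: none (0 points).
  x = 7: rhs = 12, matching y values: none (0 points).
  x = 8: rhs = 4, matching y values: 2, 15 (2 points).
  x = 9: rhs = 10, matching y values: none (0 points).
  x = 10: rhs = 2, matching y values: 6, 11 (2 points).
  x = 11: rhs = 3, matching y values: none (0 points).
  x = 12: rhs = 2, matching y values: 6, 11 (2 points).
  x = 13: rhs = 5, matching y values: none (0 points).
  x = 14: rhs = 1, matching y values: 1, 16 (2 points).
  x = 15: rhs = 13, matching y values: 8, 9 (2 points).
  x = 16: rhs = 13, matching y values: 8, 9 (2 points).
Total affine count: 20.
Full point count |E(F_17)| = 20 + 1 = 21.
Hasse bound: |21 − (17+1)| = |3| = 3 ≤ 2√17 ≈ 8.2462 ✓.


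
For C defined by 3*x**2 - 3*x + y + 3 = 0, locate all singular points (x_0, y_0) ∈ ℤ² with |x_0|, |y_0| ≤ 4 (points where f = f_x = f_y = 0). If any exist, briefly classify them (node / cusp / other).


No singular points in the scanned grid; C is smooth there.

Compute partial derivatives:
  f_x = 6*x - 3.
  f_y = 1.
f_y = 1 is a nonzero constant, so f_y never vanishes: no point (x, y) can satisfy f = f_x = f_y = 0. In particular no (x, y) ∈ {−4, ..., 4}² is singular; the curve is smooth.


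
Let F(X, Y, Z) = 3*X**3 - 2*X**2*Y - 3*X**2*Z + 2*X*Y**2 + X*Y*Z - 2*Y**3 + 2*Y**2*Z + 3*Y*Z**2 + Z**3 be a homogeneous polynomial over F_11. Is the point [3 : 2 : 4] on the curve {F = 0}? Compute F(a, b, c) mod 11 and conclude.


F(3,2,4) ≡ 7 (mod 11); P is NOT on the curve.

Evaluate F(3, 2, 4) term-by-term (mod 11).
  3*X**3 ↦ 3·27·1·1 = 81
  -2*X**2*Y ↦ -2·9·2·1 = -36
  -3*X**2*Z ↦ -3·9·1·4 = -108
  2*X*Y**2 ↦ 2·3·4·1 = 24
  X*Y*Z ↦ 1·3·2·4 = 24
  -2*Y**3 ↦ -2·1·8·1 = -16
  2*Y**2*Z ↦ 2·1·4·4 = 32
  3*Y*Z**2 ↦ 3·1·2·16 = 96
  Z**3 ↦ 1·1·1·64 = 64
Sum: F(3, 2, 4) = (81) + (-36) + (-108) + (24) + (24) + (-16) + (32) + (96) + (64) = 161.
Reducing mod 11: 161 ≡ 7 (mod 11).
Since F(a, b, c) ≡ 7 ≠ 0 (mod 11), P does NOT lie on the curve.


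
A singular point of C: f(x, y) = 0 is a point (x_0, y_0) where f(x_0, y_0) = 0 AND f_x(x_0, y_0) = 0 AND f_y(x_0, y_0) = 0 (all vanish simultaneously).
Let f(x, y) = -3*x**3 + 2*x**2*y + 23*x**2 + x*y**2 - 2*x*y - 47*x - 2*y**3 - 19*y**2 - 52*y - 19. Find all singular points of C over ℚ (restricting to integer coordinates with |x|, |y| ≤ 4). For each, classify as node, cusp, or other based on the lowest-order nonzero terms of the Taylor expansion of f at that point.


Singular points: {(2, -3)}; classification: node.

Compute partial derivatives:
  f_x = -9*x**2 + 4*x*y + 46*x + y**2 - 2*y - 47.
  f_y = 2*x**2 + 2*x*y - 2*x - 6*y**2 - 38*y - 52.
Scan x_0 ∈ {−4, ..., 4}. For each x_0, f_y(x_0, y) is a polynomial in y; find its integer roots y ∈ {−4, ..., 4}, then test f_x and f at those candidates.
  x = -4: f_y(-4, y) = -6*y**2 - 46*y - 12; no integer root y with |y| ≤ 4.
  x = -3: f_y(-3, y) = -6*y**2 - 44*y - 28; no integer root y with |y| ≤ 4.
  x = -2: f_y(-2, y) = -6*y**2 - 42*y - 40; no integer root y with |y| ≤ 4.
  x = -1: f_y(-1, y) = -6*y**2 - 40*y - 48; no integer root y with |y| ≤ 4.
  x = 0: f_y(0, y) = -6*y**2 - 38*y - 52; vanishes at y ∈ {-2}. (0, -2): f_x = -39 ≠ 0.
  x = 1: f_y(1, y) = -6*y**2 - 36*y - 52; no integer root y with |y| ≤ 4.
  x = 2: f_y(2, y) = -6*y**2 - 34*y - 48; vanishes at y ∈ {-3}. (2, -3): f_x = 0, f = 0 — SINGULAR.
  x = 3: f_y(3, y) = -6*y**2 - 32*y - 40; vanishes at y ∈ {-2}. (3, -2): f_x = -6 ≠ 0.
  x = 4: f_y(4, y) = -6*y**2 - 30*y - 28; no integer root y with |y| ≤ 4.
Only singular point on the grid: (2, -3).
Classify: substitute x = 2 + u, y = -3 + v and expand: f = -3*u**3 + 2*u**2*v - u**2 + u*v**2 - 2*v**3 + v**2.
No constant or linear terms (consistent with a singular point). Quadratic part: -u**2 + v**2. Cubic part: -3*u**3 + 2*u**2*v + u*v**2 - 2*v**3.
The quadratic part v**2 - u**2 = (v − u)(v + u) splits into two distinct linear factors, so there are two distinct tangent lines y − -3 = ±(x − 2) — this is a node (ordinary double point).
Classification: node.


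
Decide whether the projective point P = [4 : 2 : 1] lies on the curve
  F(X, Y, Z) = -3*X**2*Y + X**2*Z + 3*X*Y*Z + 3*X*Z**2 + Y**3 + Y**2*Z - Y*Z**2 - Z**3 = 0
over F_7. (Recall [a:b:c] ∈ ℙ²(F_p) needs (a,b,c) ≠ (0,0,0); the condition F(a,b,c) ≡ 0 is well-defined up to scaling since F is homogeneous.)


F(4,2,1) ≡ 0 (mod 7); P is on the curve.

Evaluate F(4, 2, 1) term-by-term (mod 7).
  -3*X**2*Y ↦ -3·16·2·1 = -96
  X**2*Z ↦ 1·16·1·1 = 16
  3*X*Y*Z ↦ 3·4·2·1 = 24
  3*X*Z**2 ↦ 3·4·1·1 = 12
  Y**3 ↦ 1·1·8·1 = 8
  Y**2*Z ↦ 1·1·4·1 = 4
  -Y*Z**2 ↦ -1·1·2·1 = -2
  -Z**3 ↦ -1·1·1·1 = -1
Sum: F(4, 2, 1) = (-96) + (16) + (24) + (12) + (8) + (4) + (-2) + (-1) = -35.
Reducing mod 7: -35 ≡ 0 (mod 7).
Since F(a, b, c) ≡ 0 (mod 7), P lies on the curve.


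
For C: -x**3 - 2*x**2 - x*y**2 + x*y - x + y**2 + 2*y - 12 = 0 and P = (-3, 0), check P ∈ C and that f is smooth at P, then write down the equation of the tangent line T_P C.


Tangent line at P: -16*x - y - 48 = 0.

Step 1: f(-3, 0) = 0, so P lies on C.
Step 2: partial derivatives
  f_x(x, y) = -3*x**2 - 4*x - y**2 + y - 1, f_y(x, y) = -2*x*y + x + 2*y + 2.
  f_x(P) = -16, f_y(P) = -1 (gradient nonzero, so P is smooth).
Step 3: tangent line at P: -16·(x − -3) + -1·(y − 0) = 0.
Expanding: -16*x - y - 48 = 0.


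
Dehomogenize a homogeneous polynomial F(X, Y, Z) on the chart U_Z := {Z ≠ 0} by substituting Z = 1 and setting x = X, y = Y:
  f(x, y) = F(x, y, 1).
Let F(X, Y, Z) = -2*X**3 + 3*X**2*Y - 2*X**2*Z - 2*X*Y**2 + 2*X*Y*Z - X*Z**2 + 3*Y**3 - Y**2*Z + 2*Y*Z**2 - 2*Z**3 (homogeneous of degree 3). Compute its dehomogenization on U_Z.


f(x, y) = -2*x**3 + 3*x**2*y - 2*x**2 - 2*x*y**2 + 2*x*y - x + 3*y**3 - y**2 + 2*y - 2

On U_Z we set Z = 1. Each monomial c·X^i·Y^j·Z^k in F becomes c·x^i·y^j·1^k = c·x^i·y^j.
Substituting Z = 1: F(X, Y, 1) = -2*x**3 + 3*x**2*y - 2*x**2 - 2*x*y**2 + 2*x*y - x + 3*y**3 - y**2 + 2*y - 2.
Note: deg(f) ≤ deg(F) = 3; strict inequality happens when F is divisible by Z (lost terms).


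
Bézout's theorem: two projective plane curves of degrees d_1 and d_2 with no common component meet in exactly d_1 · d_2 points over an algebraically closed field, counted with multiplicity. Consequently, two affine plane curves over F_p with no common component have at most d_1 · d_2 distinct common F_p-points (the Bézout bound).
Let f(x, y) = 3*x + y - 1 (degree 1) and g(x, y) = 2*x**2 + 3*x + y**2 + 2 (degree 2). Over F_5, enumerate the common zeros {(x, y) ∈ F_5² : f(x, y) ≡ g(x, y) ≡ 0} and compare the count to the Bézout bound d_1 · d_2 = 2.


Common zeros: ∅; count = 0; Bézout bound = 2.

deg(f) = 1, deg(g) = 2, so Bézout bound = 2.
Scan x ∈ F_5. For each x, list the y ∈ F_5 with f(x, y) ≡ 0 and those with g(x, y) ≡ 0 (mod 5); the common zeros in that column are the intersection.
  x = 0: f ≡ 0 at y ∈ {1}; g ≡ 0 at y ∈ ∅; common: ∅.
  x = 1: f ≡ 0 at y ∈ {3}; g ≡ 0 at y ∈ ∅; common: ∅.
  x = 2: f ≡ 0 at y ∈ {0}; g ≡ 0 at y ∈ {2, 3}; common: ∅.
  x = 3: f ≡ 0 at y ∈ {2}; g ≡ 0 at y ∈ {1, 4}; common: ∅.
  x = 4: f ≡ 0 at y ∈ {4}; g ≡ 0 at y ∈ {2, 3}; common: ∅.
Collecting: common zeros = ∅, so the count is 0.
Comparison with the Bézout bound: 0 ≤ 2 = deg(f)·deg(g), as expected for curves with no common component (the affine F_5-count falls short of the bound because intersections may lie at infinity, over extension fields, or carry multiplicity).


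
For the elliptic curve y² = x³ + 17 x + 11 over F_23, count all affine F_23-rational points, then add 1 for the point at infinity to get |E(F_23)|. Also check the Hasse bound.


Affine points = {(1, 11), (1, 12), (7, 6), (7, 17), (10, 10), (10, 13), (14, 7), (14, 16), (16, 3), (16, 20), (18, 10), (18, 13), (20, 5), (20, 18), (22, 4), (22, 19)}; affine count = 16; |E(F_23)| = 17.

Discriminant check: Δ ∝ 4a³ + 27b² = 4·17³ + 27·11² = 4·4913 + 27·121 ≡ 11 (mod 23). Nonzero ⇒ E is nonsingular.
For each x ∈ F_23, compute rhs = x³ + 17·x + 11 mod 23, then count y ∈ F_23 with y² ≡ rhs.
  x = 0: rhs = 11, matching y values: none (0 points).
  x = 1: rhs = 6, matching y values: 11, 12 (2 points).
  x = 2: rhs = 7, matching y values: none (0 points).
  x = 3: rhs = 20, matching y values: none (0 points).
  x = 4: rhs = 5, matching y values: none (0 points).
  x = 5: rhs = 14, matching y values: none (0 points).
  x = 6: rhs = 7, matching y values: none (0 points).
  x = 7: rhs = 13, matching y values: 6, 17 (2 points).
  x = 8: rhs = 15, matching y values: none (0 points).
  x = 9: rhs = 19, matching y values: none (0 points).
  x = 10: rhs = 8, matching y values: 10, 13 (2 points).
  x = 11: rhs = 11, matching y values: none (0 points).
  x = 12: rhs = 11, matching y values: none (0 points).
  x = 13: rhs = 14, matching y values: none (0 points).
  x = 14: rhs = 3, matching y values: 7, 16 (2 points).
  x = 15: rhs = 7, matching y values: none (0 points).
  x = 16: rhs = 9, matching y values: 3, 20 (2 points).
  x = 17: rhs = 15, matching y values: none (0 points).
  x = 18: rhs = 8, matching y values: 10, 13 (2 points).
  x = 19: rhs = 17, matching y values: none (0 points).
  x = 20: rhs = 2, matching y values: 5, 18 (2 points).
  x = 21: rhs = 15, matching y values: none (0 points).
  x = 22: rhs = 16, matching y values: 4, 19 (2 points).
Total affine count: 16.
Full point count |E(F_23)| = 16 + 1 = 17.
Hasse bound: |17 − (23+1)| = |-7| = 7 ≤ 2√23 ≈ 9.5917 ✓.
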